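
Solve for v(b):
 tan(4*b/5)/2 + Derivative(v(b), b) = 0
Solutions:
 v(b) = C1 + 5*log(cos(4*b/5))/8


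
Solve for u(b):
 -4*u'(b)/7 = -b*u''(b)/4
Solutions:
 u(b) = C1 + C2*b^(23/7)


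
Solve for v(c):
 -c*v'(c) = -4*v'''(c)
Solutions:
 v(c) = C1 + Integral(C2*airyai(2^(1/3)*c/2) + C3*airybi(2^(1/3)*c/2), c)


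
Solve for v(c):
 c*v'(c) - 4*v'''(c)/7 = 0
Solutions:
 v(c) = C1 + Integral(C2*airyai(14^(1/3)*c/2) + C3*airybi(14^(1/3)*c/2), c)


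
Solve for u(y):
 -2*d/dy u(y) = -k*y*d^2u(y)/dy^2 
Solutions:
 u(y) = C1 + y^(((re(k) + 2)*re(k) + im(k)^2)/(re(k)^2 + im(k)^2))*(C2*sin(2*log(y)*Abs(im(k))/(re(k)^2 + im(k)^2)) + C3*cos(2*log(y)*im(k)/(re(k)^2 + im(k)^2)))


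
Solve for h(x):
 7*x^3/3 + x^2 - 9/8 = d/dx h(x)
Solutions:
 h(x) = C1 + 7*x^4/12 + x^3/3 - 9*x/8


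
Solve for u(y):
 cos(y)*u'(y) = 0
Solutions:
 u(y) = C1


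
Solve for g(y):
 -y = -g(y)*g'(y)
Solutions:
 g(y) = -sqrt(C1 + y^2)
 g(y) = sqrt(C1 + y^2)


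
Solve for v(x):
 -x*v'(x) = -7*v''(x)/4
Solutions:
 v(x) = C1 + C2*erfi(sqrt(14)*x/7)


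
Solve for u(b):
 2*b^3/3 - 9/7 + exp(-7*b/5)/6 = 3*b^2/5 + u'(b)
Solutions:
 u(b) = C1 + b^4/6 - b^3/5 - 9*b/7 - 5*exp(-7*b/5)/42


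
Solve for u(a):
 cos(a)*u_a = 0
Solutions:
 u(a) = C1


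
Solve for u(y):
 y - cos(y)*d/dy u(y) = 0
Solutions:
 u(y) = C1 + Integral(y/cos(y), y)


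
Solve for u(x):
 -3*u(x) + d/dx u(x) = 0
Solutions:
 u(x) = C1*exp(3*x)


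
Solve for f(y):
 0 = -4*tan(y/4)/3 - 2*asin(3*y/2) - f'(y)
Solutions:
 f(y) = C1 - 2*y*asin(3*y/2) - 2*sqrt(4 - 9*y^2)/3 + 16*log(cos(y/4))/3


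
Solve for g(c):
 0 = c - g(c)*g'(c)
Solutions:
 g(c) = -sqrt(C1 + c^2)
 g(c) = sqrt(C1 + c^2)


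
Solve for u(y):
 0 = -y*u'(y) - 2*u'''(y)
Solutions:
 u(y) = C1 + Integral(C2*airyai(-2^(2/3)*y/2) + C3*airybi(-2^(2/3)*y/2), y)


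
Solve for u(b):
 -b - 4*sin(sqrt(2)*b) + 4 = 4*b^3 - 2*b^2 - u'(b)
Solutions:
 u(b) = C1 + b^4 - 2*b^3/3 + b^2/2 - 4*b - 2*sqrt(2)*cos(sqrt(2)*b)


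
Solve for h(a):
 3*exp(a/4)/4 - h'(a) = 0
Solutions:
 h(a) = C1 + 3*exp(a/4)


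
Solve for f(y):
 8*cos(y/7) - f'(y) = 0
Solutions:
 f(y) = C1 + 56*sin(y/7)


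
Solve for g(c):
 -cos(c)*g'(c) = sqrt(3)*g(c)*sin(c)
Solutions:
 g(c) = C1*cos(c)^(sqrt(3))


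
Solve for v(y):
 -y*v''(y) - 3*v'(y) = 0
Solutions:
 v(y) = C1 + C2/y^2


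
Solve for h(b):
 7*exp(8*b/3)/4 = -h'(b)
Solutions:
 h(b) = C1 - 21*exp(8*b/3)/32


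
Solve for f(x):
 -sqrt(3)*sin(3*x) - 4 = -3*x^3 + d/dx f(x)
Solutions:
 f(x) = C1 + 3*x^4/4 - 4*x + sqrt(3)*cos(3*x)/3


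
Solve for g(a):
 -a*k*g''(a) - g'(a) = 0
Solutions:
 g(a) = C1 + a^(((re(k) - 1)*re(k) + im(k)^2)/(re(k)^2 + im(k)^2))*(C2*sin(log(a)*Abs(im(k))/(re(k)^2 + im(k)^2)) + C3*cos(log(a)*im(k)/(re(k)^2 + im(k)^2)))


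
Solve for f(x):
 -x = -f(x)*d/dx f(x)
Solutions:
 f(x) = -sqrt(C1 + x^2)
 f(x) = sqrt(C1 + x^2)


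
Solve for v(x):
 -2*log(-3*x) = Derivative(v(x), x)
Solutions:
 v(x) = C1 - 2*x*log(-x) + 2*x*(1 - log(3))


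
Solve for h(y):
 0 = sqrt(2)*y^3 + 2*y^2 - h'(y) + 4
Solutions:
 h(y) = C1 + sqrt(2)*y^4/4 + 2*y^3/3 + 4*y


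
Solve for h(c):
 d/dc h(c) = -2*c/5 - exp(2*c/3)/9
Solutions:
 h(c) = C1 - c^2/5 - exp(2*c/3)/6


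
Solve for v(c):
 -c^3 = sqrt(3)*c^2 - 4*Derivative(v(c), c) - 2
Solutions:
 v(c) = C1 + c^4/16 + sqrt(3)*c^3/12 - c/2


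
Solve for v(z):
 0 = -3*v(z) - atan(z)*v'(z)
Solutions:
 v(z) = C1*exp(-3*Integral(1/atan(z), z))


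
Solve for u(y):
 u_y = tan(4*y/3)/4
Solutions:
 u(y) = C1 - 3*log(cos(4*y/3))/16


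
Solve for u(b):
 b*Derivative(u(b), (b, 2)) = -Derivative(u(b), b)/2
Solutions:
 u(b) = C1 + C2*sqrt(b)


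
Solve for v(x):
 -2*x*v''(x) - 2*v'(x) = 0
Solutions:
 v(x) = C1 + C2*log(x)


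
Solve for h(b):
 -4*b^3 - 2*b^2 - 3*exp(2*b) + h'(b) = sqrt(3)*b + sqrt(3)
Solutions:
 h(b) = C1 + b^4 + 2*b^3/3 + sqrt(3)*b^2/2 + sqrt(3)*b + 3*exp(2*b)/2


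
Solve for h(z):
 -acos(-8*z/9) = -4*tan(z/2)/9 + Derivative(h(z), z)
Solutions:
 h(z) = C1 - z*acos(-8*z/9) - sqrt(81 - 64*z^2)/8 - 8*log(cos(z/2))/9


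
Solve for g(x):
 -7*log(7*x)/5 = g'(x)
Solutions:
 g(x) = C1 - 7*x*log(x)/5 - 7*x*log(7)/5 + 7*x/5


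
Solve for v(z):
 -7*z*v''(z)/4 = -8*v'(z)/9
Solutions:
 v(z) = C1 + C2*z^(95/63)


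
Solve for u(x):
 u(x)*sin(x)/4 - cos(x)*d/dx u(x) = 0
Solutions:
 u(x) = C1/cos(x)^(1/4)


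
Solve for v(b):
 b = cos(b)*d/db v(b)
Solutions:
 v(b) = C1 + Integral(b/cos(b), b)


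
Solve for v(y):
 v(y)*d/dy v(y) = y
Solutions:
 v(y) = -sqrt(C1 + y^2)
 v(y) = sqrt(C1 + y^2)


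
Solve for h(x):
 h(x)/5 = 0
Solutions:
 h(x) = 0


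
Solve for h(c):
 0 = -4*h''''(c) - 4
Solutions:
 h(c) = C1 + C2*c + C3*c^2 + C4*c^3 - c^4/24


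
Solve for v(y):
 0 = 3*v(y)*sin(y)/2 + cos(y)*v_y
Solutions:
 v(y) = C1*cos(y)^(3/2)


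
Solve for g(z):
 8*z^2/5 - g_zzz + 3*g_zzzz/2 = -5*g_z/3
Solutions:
 g(z) = C1 + C2*exp(z*(4/(9*sqrt(1945) + 397)^(1/3) + 4 + (9*sqrt(1945) + 397)^(1/3))/18)*sin(sqrt(3)*z*(-(9*sqrt(1945) + 397)^(1/3) + 4/(9*sqrt(1945) + 397)^(1/3))/18) + C3*exp(z*(4/(9*sqrt(1945) + 397)^(1/3) + 4 + (9*sqrt(1945) + 397)^(1/3))/18)*cos(sqrt(3)*z*(-(9*sqrt(1945) + 397)^(1/3) + 4/(9*sqrt(1945) + 397)^(1/3))/18) + C4*exp(z*(-(9*sqrt(1945) + 397)^(1/3) - 4/(9*sqrt(1945) + 397)^(1/3) + 2)/9) - 8*z^3/25 - 144*z/125


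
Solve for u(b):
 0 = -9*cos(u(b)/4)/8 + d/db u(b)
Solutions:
 -9*b/8 - 2*log(sin(u(b)/4) - 1) + 2*log(sin(u(b)/4) + 1) = C1


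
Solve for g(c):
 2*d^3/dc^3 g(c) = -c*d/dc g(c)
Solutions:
 g(c) = C1 + Integral(C2*airyai(-2^(2/3)*c/2) + C3*airybi(-2^(2/3)*c/2), c)


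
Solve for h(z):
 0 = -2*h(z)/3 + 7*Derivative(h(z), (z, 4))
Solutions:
 h(z) = C1*exp(-2^(1/4)*21^(3/4)*z/21) + C2*exp(2^(1/4)*21^(3/4)*z/21) + C3*sin(2^(1/4)*21^(3/4)*z/21) + C4*cos(2^(1/4)*21^(3/4)*z/21)


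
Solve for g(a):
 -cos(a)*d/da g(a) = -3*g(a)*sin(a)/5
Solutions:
 g(a) = C1/cos(a)^(3/5)


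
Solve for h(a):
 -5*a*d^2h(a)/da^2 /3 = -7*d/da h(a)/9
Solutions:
 h(a) = C1 + C2*a^(22/15)


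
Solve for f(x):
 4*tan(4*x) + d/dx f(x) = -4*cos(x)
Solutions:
 f(x) = C1 + log(cos(4*x)) - 4*sin(x)


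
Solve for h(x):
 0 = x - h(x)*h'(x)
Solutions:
 h(x) = -sqrt(C1 + x^2)
 h(x) = sqrt(C1 + x^2)


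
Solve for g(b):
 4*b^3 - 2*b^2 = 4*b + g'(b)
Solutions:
 g(b) = C1 + b^4 - 2*b^3/3 - 2*b^2


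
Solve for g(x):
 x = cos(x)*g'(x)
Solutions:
 g(x) = C1 + Integral(x/cos(x), x)


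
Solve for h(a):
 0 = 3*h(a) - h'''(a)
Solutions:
 h(a) = C3*exp(3^(1/3)*a) + (C1*sin(3^(5/6)*a/2) + C2*cos(3^(5/6)*a/2))*exp(-3^(1/3)*a/2)


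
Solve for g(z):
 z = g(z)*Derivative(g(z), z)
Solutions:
 g(z) = -sqrt(C1 + z^2)
 g(z) = sqrt(C1 + z^2)


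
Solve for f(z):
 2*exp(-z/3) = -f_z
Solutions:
 f(z) = C1 + 6*exp(-z/3)


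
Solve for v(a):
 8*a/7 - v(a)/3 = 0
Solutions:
 v(a) = 24*a/7


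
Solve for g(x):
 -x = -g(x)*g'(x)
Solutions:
 g(x) = -sqrt(C1 + x^2)
 g(x) = sqrt(C1 + x^2)


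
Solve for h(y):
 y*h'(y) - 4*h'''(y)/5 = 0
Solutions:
 h(y) = C1 + Integral(C2*airyai(10^(1/3)*y/2) + C3*airybi(10^(1/3)*y/2), y)


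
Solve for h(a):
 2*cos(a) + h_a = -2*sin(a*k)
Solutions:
 h(a) = C1 - 2*sin(a) + 2*cos(a*k)/k


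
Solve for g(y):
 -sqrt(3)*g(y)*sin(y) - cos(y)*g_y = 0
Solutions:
 g(y) = C1*cos(y)^(sqrt(3))


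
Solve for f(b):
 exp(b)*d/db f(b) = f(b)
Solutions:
 f(b) = C1*exp(-exp(-b))


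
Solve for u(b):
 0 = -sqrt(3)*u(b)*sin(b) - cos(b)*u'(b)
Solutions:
 u(b) = C1*cos(b)^(sqrt(3))


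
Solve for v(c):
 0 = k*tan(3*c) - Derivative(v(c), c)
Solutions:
 v(c) = C1 - k*log(cos(3*c))/3


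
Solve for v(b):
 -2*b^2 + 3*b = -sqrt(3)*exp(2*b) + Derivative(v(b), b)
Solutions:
 v(b) = C1 - 2*b^3/3 + 3*b^2/2 + sqrt(3)*exp(2*b)/2


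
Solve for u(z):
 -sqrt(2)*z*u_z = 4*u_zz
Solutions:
 u(z) = C1 + C2*erf(2^(3/4)*z/4)


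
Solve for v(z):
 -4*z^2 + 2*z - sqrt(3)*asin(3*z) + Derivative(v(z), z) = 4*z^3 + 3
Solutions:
 v(z) = C1 + z^4 + 4*z^3/3 - z^2 + 3*z + sqrt(3)*(z*asin(3*z) + sqrt(1 - 9*z^2)/3)


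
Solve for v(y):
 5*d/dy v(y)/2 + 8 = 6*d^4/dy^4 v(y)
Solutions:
 v(y) = C1 + C4*exp(90^(1/3)*y/6) - 16*y/5 + (C2*sin(10^(1/3)*3^(1/6)*y/4) + C3*cos(10^(1/3)*3^(1/6)*y/4))*exp(-90^(1/3)*y/12)


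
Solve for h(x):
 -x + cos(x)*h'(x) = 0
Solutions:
 h(x) = C1 + Integral(x/cos(x), x)


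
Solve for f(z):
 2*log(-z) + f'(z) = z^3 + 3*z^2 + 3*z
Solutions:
 f(z) = C1 + z^4/4 + z^3 + 3*z^2/2 - 2*z*log(-z) + 2*z


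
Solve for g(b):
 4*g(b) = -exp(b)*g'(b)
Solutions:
 g(b) = C1*exp(4*exp(-b))


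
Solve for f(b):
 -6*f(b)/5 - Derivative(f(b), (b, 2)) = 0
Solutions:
 f(b) = C1*sin(sqrt(30)*b/5) + C2*cos(sqrt(30)*b/5)


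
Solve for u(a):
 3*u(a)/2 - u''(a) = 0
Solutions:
 u(a) = C1*exp(-sqrt(6)*a/2) + C2*exp(sqrt(6)*a/2)


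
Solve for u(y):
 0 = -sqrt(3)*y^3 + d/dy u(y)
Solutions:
 u(y) = C1 + sqrt(3)*y^4/4


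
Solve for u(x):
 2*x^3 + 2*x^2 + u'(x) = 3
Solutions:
 u(x) = C1 - x^4/2 - 2*x^3/3 + 3*x


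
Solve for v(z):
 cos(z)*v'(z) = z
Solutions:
 v(z) = C1 + Integral(z/cos(z), z)


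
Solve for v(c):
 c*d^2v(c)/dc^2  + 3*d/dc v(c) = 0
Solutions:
 v(c) = C1 + C2/c^2


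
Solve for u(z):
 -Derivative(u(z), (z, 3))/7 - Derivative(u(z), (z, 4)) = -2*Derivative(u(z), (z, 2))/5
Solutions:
 u(z) = C1 + C2*z + C3*exp(z*(-5 + sqrt(1985))/70) + C4*exp(-z*(5 + sqrt(1985))/70)


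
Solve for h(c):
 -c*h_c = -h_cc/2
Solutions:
 h(c) = C1 + C2*erfi(c)


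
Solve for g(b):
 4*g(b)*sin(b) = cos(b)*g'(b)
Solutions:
 g(b) = C1/cos(b)^4


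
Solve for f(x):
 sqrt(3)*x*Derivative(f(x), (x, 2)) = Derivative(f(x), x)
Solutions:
 f(x) = C1 + C2*x^(sqrt(3)/3 + 1)


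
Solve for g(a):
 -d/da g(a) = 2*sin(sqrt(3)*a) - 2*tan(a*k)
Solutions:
 g(a) = C1 + 2*Piecewise((-log(cos(a*k))/k, Ne(k, 0)), (0, True)) + 2*sqrt(3)*cos(sqrt(3)*a)/3


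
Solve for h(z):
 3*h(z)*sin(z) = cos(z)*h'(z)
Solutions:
 h(z) = C1/cos(z)^3


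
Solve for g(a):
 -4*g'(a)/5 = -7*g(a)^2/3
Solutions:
 g(a) = -12/(C1 + 35*a)


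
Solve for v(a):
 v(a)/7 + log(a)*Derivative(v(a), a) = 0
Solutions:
 v(a) = C1*exp(-li(a)/7)


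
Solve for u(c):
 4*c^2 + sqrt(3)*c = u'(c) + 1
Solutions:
 u(c) = C1 + 4*c^3/3 + sqrt(3)*c^2/2 - c


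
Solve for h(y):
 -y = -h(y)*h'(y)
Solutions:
 h(y) = -sqrt(C1 + y^2)
 h(y) = sqrt(C1 + y^2)


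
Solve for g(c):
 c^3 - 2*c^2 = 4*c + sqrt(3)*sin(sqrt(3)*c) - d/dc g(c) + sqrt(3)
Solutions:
 g(c) = C1 - c^4/4 + 2*c^3/3 + 2*c^2 + sqrt(3)*c - cos(sqrt(3)*c)


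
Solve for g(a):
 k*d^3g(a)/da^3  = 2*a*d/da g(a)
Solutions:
 g(a) = C1 + Integral(C2*airyai(2^(1/3)*a*(1/k)^(1/3)) + C3*airybi(2^(1/3)*a*(1/k)^(1/3)), a)


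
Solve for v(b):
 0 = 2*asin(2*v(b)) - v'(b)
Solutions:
 Integral(1/asin(2*_y), (_y, v(b))) = C1 + 2*b


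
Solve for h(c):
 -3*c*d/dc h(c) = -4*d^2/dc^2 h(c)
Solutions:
 h(c) = C1 + C2*erfi(sqrt(6)*c/4)


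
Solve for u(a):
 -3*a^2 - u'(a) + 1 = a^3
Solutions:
 u(a) = C1 - a^4/4 - a^3 + a


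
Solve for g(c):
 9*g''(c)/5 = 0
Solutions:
 g(c) = C1 + C2*c


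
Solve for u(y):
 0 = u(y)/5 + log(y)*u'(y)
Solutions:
 u(y) = C1*exp(-li(y)/5)


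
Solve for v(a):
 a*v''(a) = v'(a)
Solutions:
 v(a) = C1 + C2*a^2


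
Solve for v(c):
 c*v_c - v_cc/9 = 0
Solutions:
 v(c) = C1 + C2*erfi(3*sqrt(2)*c/2)


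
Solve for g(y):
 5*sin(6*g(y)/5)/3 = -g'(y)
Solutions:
 5*y/3 + 5*log(cos(6*g(y)/5) - 1)/12 - 5*log(cos(6*g(y)/5) + 1)/12 = C1


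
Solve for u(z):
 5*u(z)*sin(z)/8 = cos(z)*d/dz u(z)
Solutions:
 u(z) = C1/cos(z)^(5/8)


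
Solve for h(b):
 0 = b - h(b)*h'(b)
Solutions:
 h(b) = -sqrt(C1 + b^2)
 h(b) = sqrt(C1 + b^2)


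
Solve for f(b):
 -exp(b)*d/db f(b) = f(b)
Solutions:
 f(b) = C1*exp(exp(-b))


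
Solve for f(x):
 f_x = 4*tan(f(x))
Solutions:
 f(x) = pi - asin(C1*exp(4*x))
 f(x) = asin(C1*exp(4*x))


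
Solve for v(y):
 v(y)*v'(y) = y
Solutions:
 v(y) = -sqrt(C1 + y^2)
 v(y) = sqrt(C1 + y^2)


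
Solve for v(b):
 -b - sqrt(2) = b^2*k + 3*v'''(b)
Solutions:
 v(b) = C1 + C2*b + C3*b^2 - b^5*k/180 - b^4/72 - sqrt(2)*b^3/18


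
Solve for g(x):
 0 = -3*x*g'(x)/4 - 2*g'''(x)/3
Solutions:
 g(x) = C1 + Integral(C2*airyai(-3^(2/3)*x/2) + C3*airybi(-3^(2/3)*x/2), x)


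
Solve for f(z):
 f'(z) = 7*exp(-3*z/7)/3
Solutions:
 f(z) = C1 - 49*exp(-3*z/7)/9


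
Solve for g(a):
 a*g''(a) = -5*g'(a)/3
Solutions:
 g(a) = C1 + C2/a^(2/3)


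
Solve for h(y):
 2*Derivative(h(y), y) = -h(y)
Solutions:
 h(y) = C1*exp(-y/2)


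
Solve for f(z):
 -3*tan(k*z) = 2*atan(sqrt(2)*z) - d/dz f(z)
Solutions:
 f(z) = C1 + 2*z*atan(sqrt(2)*z) + 3*Piecewise((-log(cos(k*z))/k, Ne(k, 0)), (0, True)) - sqrt(2)*log(2*z^2 + 1)/2


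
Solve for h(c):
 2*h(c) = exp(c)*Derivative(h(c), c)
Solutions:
 h(c) = C1*exp(-2*exp(-c))


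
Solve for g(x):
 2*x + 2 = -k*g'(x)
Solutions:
 g(x) = C1 - x^2/k - 2*x/k


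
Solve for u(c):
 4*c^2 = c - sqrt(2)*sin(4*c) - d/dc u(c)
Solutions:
 u(c) = C1 - 4*c^3/3 + c^2/2 + sqrt(2)*cos(4*c)/4


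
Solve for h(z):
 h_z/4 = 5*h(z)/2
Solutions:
 h(z) = C1*exp(10*z)


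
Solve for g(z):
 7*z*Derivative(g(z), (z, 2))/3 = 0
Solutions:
 g(z) = C1 + C2*z


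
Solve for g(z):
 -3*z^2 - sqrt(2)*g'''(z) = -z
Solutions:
 g(z) = C1 + C2*z + C3*z^2 - sqrt(2)*z^5/40 + sqrt(2)*z^4/48


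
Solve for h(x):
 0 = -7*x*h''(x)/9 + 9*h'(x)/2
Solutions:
 h(x) = C1 + C2*x^(95/14)


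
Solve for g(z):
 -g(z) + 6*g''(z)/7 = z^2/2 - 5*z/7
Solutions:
 g(z) = C1*exp(-sqrt(42)*z/6) + C2*exp(sqrt(42)*z/6) - z^2/2 + 5*z/7 - 6/7


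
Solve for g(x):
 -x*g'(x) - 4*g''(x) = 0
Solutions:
 g(x) = C1 + C2*erf(sqrt(2)*x/4)


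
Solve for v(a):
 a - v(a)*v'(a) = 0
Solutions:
 v(a) = -sqrt(C1 + a^2)
 v(a) = sqrt(C1 + a^2)


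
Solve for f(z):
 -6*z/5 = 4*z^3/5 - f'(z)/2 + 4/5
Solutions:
 f(z) = C1 + 2*z^4/5 + 6*z^2/5 + 8*z/5


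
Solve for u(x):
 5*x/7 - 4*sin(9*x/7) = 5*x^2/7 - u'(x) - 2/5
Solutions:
 u(x) = C1 + 5*x^3/21 - 5*x^2/14 - 2*x/5 - 28*cos(9*x/7)/9


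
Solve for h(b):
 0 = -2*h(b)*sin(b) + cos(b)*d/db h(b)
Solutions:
 h(b) = C1/cos(b)^2


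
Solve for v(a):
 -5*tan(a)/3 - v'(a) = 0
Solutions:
 v(a) = C1 + 5*log(cos(a))/3


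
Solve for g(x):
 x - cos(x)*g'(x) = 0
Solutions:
 g(x) = C1 + Integral(x/cos(x), x)


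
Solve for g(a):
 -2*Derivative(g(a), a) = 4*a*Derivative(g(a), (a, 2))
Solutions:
 g(a) = C1 + C2*sqrt(a)


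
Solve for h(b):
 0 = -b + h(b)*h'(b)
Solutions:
 h(b) = -sqrt(C1 + b^2)
 h(b) = sqrt(C1 + b^2)


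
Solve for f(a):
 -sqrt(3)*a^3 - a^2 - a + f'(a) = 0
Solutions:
 f(a) = C1 + sqrt(3)*a^4/4 + a^3/3 + a^2/2


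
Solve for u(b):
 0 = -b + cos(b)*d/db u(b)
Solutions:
 u(b) = C1 + Integral(b/cos(b), b)


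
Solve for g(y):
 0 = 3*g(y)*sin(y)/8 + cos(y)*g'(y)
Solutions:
 g(y) = C1*cos(y)^(3/8)


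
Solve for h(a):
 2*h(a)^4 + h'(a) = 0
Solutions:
 h(a) = (-3^(2/3) - 3*3^(1/6)*I)*(1/(C1 + 2*a))^(1/3)/6
 h(a) = (-3^(2/3) + 3*3^(1/6)*I)*(1/(C1 + 2*a))^(1/3)/6
 h(a) = (1/(C1 + 6*a))^(1/3)


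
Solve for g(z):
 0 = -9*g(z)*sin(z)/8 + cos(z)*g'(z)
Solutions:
 g(z) = C1/cos(z)^(9/8)


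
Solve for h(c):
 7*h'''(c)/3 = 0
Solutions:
 h(c) = C1 + C2*c + C3*c^2


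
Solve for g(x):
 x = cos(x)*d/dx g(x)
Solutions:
 g(x) = C1 + Integral(x/cos(x), x)


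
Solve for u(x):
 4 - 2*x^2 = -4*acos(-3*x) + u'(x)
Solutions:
 u(x) = C1 - 2*x^3/3 + 4*x*acos(-3*x) + 4*x + 4*sqrt(1 - 9*x^2)/3


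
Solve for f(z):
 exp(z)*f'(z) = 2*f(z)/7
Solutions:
 f(z) = C1*exp(-2*exp(-z)/7)


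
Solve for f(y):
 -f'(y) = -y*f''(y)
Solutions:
 f(y) = C1 + C2*y^2


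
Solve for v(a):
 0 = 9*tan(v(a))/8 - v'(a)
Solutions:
 v(a) = pi - asin(C1*exp(9*a/8))
 v(a) = asin(C1*exp(9*a/8))


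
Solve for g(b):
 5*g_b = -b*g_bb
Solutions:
 g(b) = C1 + C2/b^4


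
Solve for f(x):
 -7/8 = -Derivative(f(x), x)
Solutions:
 f(x) = C1 + 7*x/8


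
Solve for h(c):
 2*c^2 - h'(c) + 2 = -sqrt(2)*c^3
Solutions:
 h(c) = C1 + sqrt(2)*c^4/4 + 2*c^3/3 + 2*c


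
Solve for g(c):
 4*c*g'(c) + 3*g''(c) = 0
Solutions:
 g(c) = C1 + C2*erf(sqrt(6)*c/3)


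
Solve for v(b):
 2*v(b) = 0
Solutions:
 v(b) = 0


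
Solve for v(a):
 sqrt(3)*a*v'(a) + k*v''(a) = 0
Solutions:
 v(a) = C1 + C2*sqrt(k)*erf(sqrt(2)*3^(1/4)*a*sqrt(1/k)/2)


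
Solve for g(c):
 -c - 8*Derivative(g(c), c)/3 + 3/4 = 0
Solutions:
 g(c) = C1 - 3*c^2/16 + 9*c/32


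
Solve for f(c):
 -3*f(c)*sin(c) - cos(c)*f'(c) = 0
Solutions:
 f(c) = C1*cos(c)^3


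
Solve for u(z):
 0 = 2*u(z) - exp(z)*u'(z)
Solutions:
 u(z) = C1*exp(-2*exp(-z))


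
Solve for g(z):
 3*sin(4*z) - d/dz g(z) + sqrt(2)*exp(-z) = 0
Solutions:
 g(z) = C1 - 3*cos(4*z)/4 - sqrt(2)*exp(-z)


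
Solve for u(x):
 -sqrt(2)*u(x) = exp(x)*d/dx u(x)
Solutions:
 u(x) = C1*exp(sqrt(2)*exp(-x))


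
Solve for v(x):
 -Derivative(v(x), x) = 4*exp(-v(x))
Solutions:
 v(x) = log(C1 - 4*x)


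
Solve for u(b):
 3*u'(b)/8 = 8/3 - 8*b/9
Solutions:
 u(b) = C1 - 32*b^2/27 + 64*b/9


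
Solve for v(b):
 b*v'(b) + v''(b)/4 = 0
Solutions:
 v(b) = C1 + C2*erf(sqrt(2)*b)


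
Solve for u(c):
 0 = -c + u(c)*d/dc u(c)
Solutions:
 u(c) = -sqrt(C1 + c^2)
 u(c) = sqrt(C1 + c^2)


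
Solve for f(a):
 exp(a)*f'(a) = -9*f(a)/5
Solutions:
 f(a) = C1*exp(9*exp(-a)/5)


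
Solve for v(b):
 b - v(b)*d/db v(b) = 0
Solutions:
 v(b) = -sqrt(C1 + b^2)
 v(b) = sqrt(C1 + b^2)


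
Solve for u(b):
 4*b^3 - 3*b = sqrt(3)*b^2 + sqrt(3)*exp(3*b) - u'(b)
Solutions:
 u(b) = C1 - b^4 + sqrt(3)*b^3/3 + 3*b^2/2 + sqrt(3)*exp(3*b)/3


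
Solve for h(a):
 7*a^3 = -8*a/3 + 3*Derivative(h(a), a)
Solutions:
 h(a) = C1 + 7*a^4/12 + 4*a^2/9


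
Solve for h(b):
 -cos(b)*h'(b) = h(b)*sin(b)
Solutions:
 h(b) = C1*cos(b)


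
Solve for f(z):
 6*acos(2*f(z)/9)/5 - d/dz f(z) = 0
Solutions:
 Integral(1/acos(2*_y/9), (_y, f(z))) = C1 + 6*z/5


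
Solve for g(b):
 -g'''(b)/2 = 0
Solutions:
 g(b) = C1 + C2*b + C3*b^2


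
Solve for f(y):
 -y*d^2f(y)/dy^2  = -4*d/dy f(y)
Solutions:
 f(y) = C1 + C2*y^5


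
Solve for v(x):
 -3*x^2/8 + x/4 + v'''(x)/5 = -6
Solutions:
 v(x) = C1 + C2*x + C3*x^2 + x^5/32 - 5*x^4/96 - 5*x^3


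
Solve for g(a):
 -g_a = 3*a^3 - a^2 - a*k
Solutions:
 g(a) = C1 - 3*a^4/4 + a^3/3 + a^2*k/2


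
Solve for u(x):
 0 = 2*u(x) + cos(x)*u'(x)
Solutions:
 u(x) = C1*(sin(x) - 1)/(sin(x) + 1)


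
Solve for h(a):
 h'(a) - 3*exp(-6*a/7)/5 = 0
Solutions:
 h(a) = C1 - 7*exp(-6*a/7)/10


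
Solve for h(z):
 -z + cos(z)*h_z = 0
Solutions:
 h(z) = C1 + Integral(z/cos(z), z)


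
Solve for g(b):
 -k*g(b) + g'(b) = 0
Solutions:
 g(b) = C1*exp(b*k)


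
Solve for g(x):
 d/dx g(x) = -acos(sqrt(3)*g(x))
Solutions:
 Integral(1/acos(sqrt(3)*_y), (_y, g(x))) = C1 - x


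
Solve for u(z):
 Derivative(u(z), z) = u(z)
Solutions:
 u(z) = C1*exp(z)


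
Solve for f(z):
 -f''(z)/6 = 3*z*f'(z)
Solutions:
 f(z) = C1 + C2*erf(3*z)


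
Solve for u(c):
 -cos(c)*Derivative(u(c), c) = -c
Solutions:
 u(c) = C1 + Integral(c/cos(c), c)


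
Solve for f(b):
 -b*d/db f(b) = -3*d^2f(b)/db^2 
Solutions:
 f(b) = C1 + C2*erfi(sqrt(6)*b/6)


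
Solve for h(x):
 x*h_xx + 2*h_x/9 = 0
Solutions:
 h(x) = C1 + C2*x^(7/9)


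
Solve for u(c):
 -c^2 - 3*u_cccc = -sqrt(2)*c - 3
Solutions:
 u(c) = C1 + C2*c + C3*c^2 + C4*c^3 - c^6/1080 + sqrt(2)*c^5/360 + c^4/24


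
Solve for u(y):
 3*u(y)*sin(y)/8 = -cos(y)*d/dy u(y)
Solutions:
 u(y) = C1*cos(y)^(3/8)


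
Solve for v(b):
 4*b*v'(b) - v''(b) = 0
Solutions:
 v(b) = C1 + C2*erfi(sqrt(2)*b)


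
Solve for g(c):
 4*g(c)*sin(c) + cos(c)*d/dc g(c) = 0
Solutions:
 g(c) = C1*cos(c)^4


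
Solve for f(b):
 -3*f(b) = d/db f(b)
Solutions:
 f(b) = C1*exp(-3*b)


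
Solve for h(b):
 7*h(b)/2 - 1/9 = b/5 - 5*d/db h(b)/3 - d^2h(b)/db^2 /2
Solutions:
 h(b) = 2*b/35 + (C1*sin(sqrt(38)*b/3) + C2*cos(sqrt(38)*b/3))*exp(-5*b/3) + 2/441


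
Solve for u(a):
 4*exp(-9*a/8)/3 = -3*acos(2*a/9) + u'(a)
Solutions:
 u(a) = C1 + 3*a*acos(2*a/9) - 3*sqrt(81 - 4*a^2)/2 - 32*exp(-9*a/8)/27


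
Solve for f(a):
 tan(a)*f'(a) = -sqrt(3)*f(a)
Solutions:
 f(a) = C1/sin(a)^(sqrt(3))


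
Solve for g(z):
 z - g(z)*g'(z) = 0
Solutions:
 g(z) = -sqrt(C1 + z^2)
 g(z) = sqrt(C1 + z^2)


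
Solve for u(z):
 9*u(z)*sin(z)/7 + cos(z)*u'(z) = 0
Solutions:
 u(z) = C1*cos(z)^(9/7)


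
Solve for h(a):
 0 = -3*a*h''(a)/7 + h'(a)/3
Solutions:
 h(a) = C1 + C2*a^(16/9)


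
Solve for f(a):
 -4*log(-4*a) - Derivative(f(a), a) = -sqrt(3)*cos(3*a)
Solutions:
 f(a) = C1 - 4*a*log(-a) - 8*a*log(2) + 4*a + sqrt(3)*sin(3*a)/3


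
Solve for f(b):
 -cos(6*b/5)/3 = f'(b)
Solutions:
 f(b) = C1 - 5*sin(6*b/5)/18


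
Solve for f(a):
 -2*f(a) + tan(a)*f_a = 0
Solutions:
 f(a) = C1*sin(a)^2


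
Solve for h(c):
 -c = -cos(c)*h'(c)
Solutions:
 h(c) = C1 + Integral(c/cos(c), c)


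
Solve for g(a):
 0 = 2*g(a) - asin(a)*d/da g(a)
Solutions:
 g(a) = C1*exp(2*Integral(1/asin(a), a))


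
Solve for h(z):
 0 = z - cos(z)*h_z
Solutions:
 h(z) = C1 + Integral(z/cos(z), z)


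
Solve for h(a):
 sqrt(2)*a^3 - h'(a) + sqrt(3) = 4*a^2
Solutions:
 h(a) = C1 + sqrt(2)*a^4/4 - 4*a^3/3 + sqrt(3)*a


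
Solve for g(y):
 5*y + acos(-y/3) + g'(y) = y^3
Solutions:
 g(y) = C1 + y^4/4 - 5*y^2/2 - y*acos(-y/3) - sqrt(9 - y^2)


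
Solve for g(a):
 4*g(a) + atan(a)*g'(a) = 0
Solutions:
 g(a) = C1*exp(-4*Integral(1/atan(a), a))


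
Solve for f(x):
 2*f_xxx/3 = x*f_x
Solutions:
 f(x) = C1 + Integral(C2*airyai(2^(2/3)*3^(1/3)*x/2) + C3*airybi(2^(2/3)*3^(1/3)*x/2), x)


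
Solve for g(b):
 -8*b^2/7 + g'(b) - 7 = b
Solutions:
 g(b) = C1 + 8*b^3/21 + b^2/2 + 7*b


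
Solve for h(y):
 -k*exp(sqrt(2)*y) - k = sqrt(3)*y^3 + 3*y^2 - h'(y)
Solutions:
 h(y) = C1 + k*y + sqrt(2)*k*exp(sqrt(2)*y)/2 + sqrt(3)*y^4/4 + y^3


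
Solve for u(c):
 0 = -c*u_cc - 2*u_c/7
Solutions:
 u(c) = C1 + C2*c^(5/7)


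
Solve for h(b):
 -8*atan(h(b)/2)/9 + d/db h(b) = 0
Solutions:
 Integral(1/atan(_y/2), (_y, h(b))) = C1 + 8*b/9


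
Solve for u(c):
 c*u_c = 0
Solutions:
 u(c) = C1


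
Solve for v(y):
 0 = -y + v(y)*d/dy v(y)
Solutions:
 v(y) = -sqrt(C1 + y^2)
 v(y) = sqrt(C1 + y^2)


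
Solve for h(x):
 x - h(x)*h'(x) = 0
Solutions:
 h(x) = -sqrt(C1 + x^2)
 h(x) = sqrt(C1 + x^2)


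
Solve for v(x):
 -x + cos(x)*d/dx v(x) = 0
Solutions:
 v(x) = C1 + Integral(x/cos(x), x)


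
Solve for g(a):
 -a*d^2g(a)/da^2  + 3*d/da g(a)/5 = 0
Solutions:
 g(a) = C1 + C2*a^(8/5)


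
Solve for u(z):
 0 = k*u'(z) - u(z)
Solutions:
 u(z) = C1*exp(z/k)


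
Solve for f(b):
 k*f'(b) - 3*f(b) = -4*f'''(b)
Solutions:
 f(b) = C1*exp(b*(-k/((-3^(1/3) + 3^(5/6)*I)*(sqrt(3)*sqrt(k^3 + 243) + 27)^(1/3)) - 3^(1/3)*(sqrt(3)*sqrt(k^3 + 243) + 27)^(1/3)/12 + 3^(5/6)*I*(sqrt(3)*sqrt(k^3 + 243) + 27)^(1/3)/12)) + C2*exp(b*(k/((3^(1/3) + 3^(5/6)*I)*(sqrt(3)*sqrt(k^3 + 243) + 27)^(1/3)) - 3^(1/3)*(sqrt(3)*sqrt(k^3 + 243) + 27)^(1/3)/12 - 3^(5/6)*I*(sqrt(3)*sqrt(k^3 + 243) + 27)^(1/3)/12)) + C3*exp(3^(1/3)*b*(-3^(1/3)*k/(sqrt(3)*sqrt(k^3 + 243) + 27)^(1/3) + (sqrt(3)*sqrt(k^3 + 243) + 27)^(1/3))/6)


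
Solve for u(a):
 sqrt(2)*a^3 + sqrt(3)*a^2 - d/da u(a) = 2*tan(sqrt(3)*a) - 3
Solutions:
 u(a) = C1 + sqrt(2)*a^4/4 + sqrt(3)*a^3/3 + 3*a + 2*sqrt(3)*log(cos(sqrt(3)*a))/3


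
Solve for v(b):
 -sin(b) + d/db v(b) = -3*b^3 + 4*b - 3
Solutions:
 v(b) = C1 - 3*b^4/4 + 2*b^2 - 3*b - cos(b)


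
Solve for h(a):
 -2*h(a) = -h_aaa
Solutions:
 h(a) = C3*exp(2^(1/3)*a) + (C1*sin(2^(1/3)*sqrt(3)*a/2) + C2*cos(2^(1/3)*sqrt(3)*a/2))*exp(-2^(1/3)*a/2)


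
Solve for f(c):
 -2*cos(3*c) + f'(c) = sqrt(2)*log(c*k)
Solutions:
 f(c) = C1 + sqrt(2)*c*(log(c*k) - 1) + 2*sin(3*c)/3


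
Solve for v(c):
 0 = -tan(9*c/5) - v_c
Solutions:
 v(c) = C1 + 5*log(cos(9*c/5))/9


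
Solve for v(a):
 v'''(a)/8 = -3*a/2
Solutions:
 v(a) = C1 + C2*a + C3*a^2 - a^4/2


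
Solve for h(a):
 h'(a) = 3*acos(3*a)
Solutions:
 h(a) = C1 + 3*a*acos(3*a) - sqrt(1 - 9*a^2)


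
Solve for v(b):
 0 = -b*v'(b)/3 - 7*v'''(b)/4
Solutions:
 v(b) = C1 + Integral(C2*airyai(-42^(2/3)*b/21) + C3*airybi(-42^(2/3)*b/21), b)


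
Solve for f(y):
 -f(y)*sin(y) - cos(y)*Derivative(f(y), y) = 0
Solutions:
 f(y) = C1*cos(y)


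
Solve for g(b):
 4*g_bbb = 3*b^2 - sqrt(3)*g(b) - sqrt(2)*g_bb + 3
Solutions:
 g(b) = C1*exp(b*(-2*sqrt(2) + 2^(2/3)/(sqrt(2) + 108*sqrt(3) + sqrt(-2 + (sqrt(2) + 108*sqrt(3))^2))^(1/3) + 2^(1/3)*(sqrt(2) + 108*sqrt(3) + sqrt(-2 + (sqrt(2) + 108*sqrt(3))^2))^(1/3))/24)*sin(2^(1/3)*sqrt(3)*b*(-(sqrt(2) + 108*sqrt(3) + sqrt(-2 + (sqrt(2) + 108*sqrt(3))^2))^(1/3) + 2^(1/3)/(sqrt(2) + 108*sqrt(3) + sqrt(-2 + (sqrt(2) + 108*sqrt(3))^2))^(1/3))/24) + C2*exp(b*(-2*sqrt(2) + 2^(2/3)/(sqrt(2) + 108*sqrt(3) + sqrt(-2 + (sqrt(2) + 108*sqrt(3))^2))^(1/3) + 2^(1/3)*(sqrt(2) + 108*sqrt(3) + sqrt(-2 + (sqrt(2) + 108*sqrt(3))^2))^(1/3))/24)*cos(2^(1/3)*sqrt(3)*b*(-(sqrt(2) + 108*sqrt(3) + sqrt(-2 + (sqrt(2) + 108*sqrt(3))^2))^(1/3) + 2^(1/3)/(sqrt(2) + 108*sqrt(3) + sqrt(-2 + (sqrt(2) + 108*sqrt(3))^2))^(1/3))/24) + C3*exp(-b*(2^(2/3)/(sqrt(2) + 108*sqrt(3) + sqrt(-2 + (sqrt(2) + 108*sqrt(3))^2))^(1/3) + sqrt(2) + 2^(1/3)*(sqrt(2) + 108*sqrt(3) + sqrt(-2 + (sqrt(2) + 108*sqrt(3))^2))^(1/3))/12) + sqrt(3)*b^2 - 2*sqrt(2) + sqrt(3)


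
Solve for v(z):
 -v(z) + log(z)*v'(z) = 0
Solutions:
 v(z) = C1*exp(li(z))


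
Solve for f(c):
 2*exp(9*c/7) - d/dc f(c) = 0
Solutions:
 f(c) = C1 + 14*exp(9*c/7)/9


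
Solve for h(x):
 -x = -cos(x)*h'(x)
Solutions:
 h(x) = C1 + Integral(x/cos(x), x)


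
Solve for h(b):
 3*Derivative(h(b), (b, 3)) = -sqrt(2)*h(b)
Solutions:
 h(b) = C3*exp(-2^(1/6)*3^(2/3)*b/3) + (C1*sin(6^(1/6)*b/2) + C2*cos(6^(1/6)*b/2))*exp(2^(1/6)*3^(2/3)*b/6)


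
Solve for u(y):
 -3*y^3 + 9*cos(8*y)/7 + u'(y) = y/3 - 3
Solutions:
 u(y) = C1 + 3*y^4/4 + y^2/6 - 3*y - 9*sin(8*y)/56


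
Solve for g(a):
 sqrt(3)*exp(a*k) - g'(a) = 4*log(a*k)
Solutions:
 g(a) = C1 - 4*a*log(a*k) + 4*a + Piecewise((sqrt(3)*exp(a*k)/k, Ne(k, 0)), (sqrt(3)*a, True))


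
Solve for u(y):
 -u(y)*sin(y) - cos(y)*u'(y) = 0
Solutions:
 u(y) = C1*cos(y)


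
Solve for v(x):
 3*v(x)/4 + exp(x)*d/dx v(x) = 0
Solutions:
 v(x) = C1*exp(3*exp(-x)/4)


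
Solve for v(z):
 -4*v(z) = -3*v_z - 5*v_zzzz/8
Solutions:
 v(z) = C1*exp(z*(-10^(2/3)*(19 + 3*sqrt(129))^(1/3) + 20*10^(1/3)/(19 + 3*sqrt(129))^(1/3) + 20)/30)*sin(10^(1/3)*sqrt(3)*z*(20/(19 + 3*sqrt(129))^(1/3) + 10^(1/3)*(19 + 3*sqrt(129))^(1/3))/30) + C2*exp(z*(-10^(2/3)*(19 + 3*sqrt(129))^(1/3) + 20*10^(1/3)/(19 + 3*sqrt(129))^(1/3) + 20)/30)*cos(10^(1/3)*sqrt(3)*z*(20/(19 + 3*sqrt(129))^(1/3) + 10^(1/3)*(19 + 3*sqrt(129))^(1/3))/30) + C3*exp(-2*z) + C4*exp(z*(-20*10^(1/3)/(19 + 3*sqrt(129))^(1/3) + 10 + 10^(2/3)*(19 + 3*sqrt(129))^(1/3))/15)


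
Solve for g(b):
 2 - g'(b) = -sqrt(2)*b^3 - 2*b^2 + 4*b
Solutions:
 g(b) = C1 + sqrt(2)*b^4/4 + 2*b^3/3 - 2*b^2 + 2*b


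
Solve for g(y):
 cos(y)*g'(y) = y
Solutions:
 g(y) = C1 + Integral(y/cos(y), y)


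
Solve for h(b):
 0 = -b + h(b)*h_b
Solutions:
 h(b) = -sqrt(C1 + b^2)
 h(b) = sqrt(C1 + b^2)


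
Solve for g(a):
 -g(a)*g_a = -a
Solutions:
 g(a) = -sqrt(C1 + a^2)
 g(a) = sqrt(C1 + a^2)


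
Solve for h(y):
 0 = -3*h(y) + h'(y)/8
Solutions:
 h(y) = C1*exp(24*y)


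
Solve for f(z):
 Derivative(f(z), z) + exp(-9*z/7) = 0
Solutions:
 f(z) = C1 + 7*exp(-9*z/7)/9


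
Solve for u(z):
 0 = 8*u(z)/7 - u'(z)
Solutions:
 u(z) = C1*exp(8*z/7)


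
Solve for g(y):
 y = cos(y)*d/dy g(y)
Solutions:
 g(y) = C1 + Integral(y/cos(y), y)


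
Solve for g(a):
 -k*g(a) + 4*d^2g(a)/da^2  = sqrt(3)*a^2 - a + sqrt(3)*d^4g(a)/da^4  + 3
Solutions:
 g(a) = C1*exp(-3^(3/4)*a*sqrt(2 - sqrt(-sqrt(3)*k + 4))/3) + C2*exp(3^(3/4)*a*sqrt(2 - sqrt(-sqrt(3)*k + 4))/3) + C3*exp(-3^(3/4)*a*sqrt(sqrt(-sqrt(3)*k + 4) + 2)/3) + C4*exp(3^(3/4)*a*sqrt(sqrt(-sqrt(3)*k + 4) + 2)/3) - sqrt(3)*a^2/k + a/k - 3/k - 8*sqrt(3)/k^2


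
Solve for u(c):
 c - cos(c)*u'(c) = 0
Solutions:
 u(c) = C1 + Integral(c/cos(c), c)


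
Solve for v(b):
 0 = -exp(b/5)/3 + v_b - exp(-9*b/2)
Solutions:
 v(b) = C1 + 5*exp(b/5)/3 - 2*exp(-9*b/2)/9


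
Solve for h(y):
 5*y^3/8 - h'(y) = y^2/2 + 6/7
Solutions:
 h(y) = C1 + 5*y^4/32 - y^3/6 - 6*y/7


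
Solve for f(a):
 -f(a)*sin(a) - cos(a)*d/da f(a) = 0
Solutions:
 f(a) = C1*cos(a)


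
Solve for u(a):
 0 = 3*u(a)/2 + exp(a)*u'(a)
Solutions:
 u(a) = C1*exp(3*exp(-a)/2)


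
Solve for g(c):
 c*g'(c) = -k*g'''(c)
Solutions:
 g(c) = C1 + Integral(C2*airyai(c*(-1/k)^(1/3)) + C3*airybi(c*(-1/k)^(1/3)), c)


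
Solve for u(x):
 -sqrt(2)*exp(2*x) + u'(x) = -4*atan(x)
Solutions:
 u(x) = C1 - 4*x*atan(x) + sqrt(2)*exp(2*x)/2 + 2*log(x^2 + 1)


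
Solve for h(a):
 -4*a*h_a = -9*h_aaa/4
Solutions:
 h(a) = C1 + Integral(C2*airyai(2*6^(1/3)*a/3) + C3*airybi(2*6^(1/3)*a/3), a)


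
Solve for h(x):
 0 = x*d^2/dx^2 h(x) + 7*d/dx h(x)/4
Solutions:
 h(x) = C1 + C2/x^(3/4)


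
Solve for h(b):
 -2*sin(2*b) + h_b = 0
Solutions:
 h(b) = C1 - cos(2*b)


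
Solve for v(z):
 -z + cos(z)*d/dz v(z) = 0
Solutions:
 v(z) = C1 + Integral(z/cos(z), z)


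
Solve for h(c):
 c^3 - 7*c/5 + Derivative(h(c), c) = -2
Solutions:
 h(c) = C1 - c^4/4 + 7*c^2/10 - 2*c


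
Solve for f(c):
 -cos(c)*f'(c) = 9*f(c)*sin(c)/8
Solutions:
 f(c) = C1*cos(c)^(9/8)


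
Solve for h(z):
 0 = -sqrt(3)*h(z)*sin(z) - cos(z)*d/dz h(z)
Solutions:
 h(z) = C1*cos(z)^(sqrt(3))


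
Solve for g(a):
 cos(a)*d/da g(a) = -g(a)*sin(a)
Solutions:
 g(a) = C1*cos(a)


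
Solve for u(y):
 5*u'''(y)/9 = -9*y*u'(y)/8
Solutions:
 u(y) = C1 + Integral(C2*airyai(-3*3^(1/3)*5^(2/3)*y/10) + C3*airybi(-3*3^(1/3)*5^(2/3)*y/10), y)


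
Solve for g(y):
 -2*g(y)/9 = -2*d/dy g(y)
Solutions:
 g(y) = C1*exp(y/9)


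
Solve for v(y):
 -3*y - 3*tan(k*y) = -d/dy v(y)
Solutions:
 v(y) = C1 + 3*y^2/2 + 3*Piecewise((-log(cos(k*y))/k, Ne(k, 0)), (0, True))


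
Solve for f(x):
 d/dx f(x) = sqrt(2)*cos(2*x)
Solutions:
 f(x) = C1 + sqrt(2)*sin(2*x)/2


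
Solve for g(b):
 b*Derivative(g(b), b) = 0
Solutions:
 g(b) = C1


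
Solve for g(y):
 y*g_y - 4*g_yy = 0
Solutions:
 g(y) = C1 + C2*erfi(sqrt(2)*y/4)


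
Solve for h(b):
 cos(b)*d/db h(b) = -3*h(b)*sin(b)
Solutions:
 h(b) = C1*cos(b)^3


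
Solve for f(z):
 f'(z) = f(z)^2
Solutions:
 f(z) = -1/(C1 + z)


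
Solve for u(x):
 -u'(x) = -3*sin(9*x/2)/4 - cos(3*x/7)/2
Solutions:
 u(x) = C1 + 7*sin(3*x/7)/6 - cos(9*x/2)/6


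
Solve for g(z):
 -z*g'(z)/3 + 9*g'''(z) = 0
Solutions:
 g(z) = C1 + Integral(C2*airyai(z/3) + C3*airybi(z/3), z)


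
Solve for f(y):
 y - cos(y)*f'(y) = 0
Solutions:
 f(y) = C1 + Integral(y/cos(y), y)


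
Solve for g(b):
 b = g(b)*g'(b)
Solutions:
 g(b) = -sqrt(C1 + b^2)
 g(b) = sqrt(C1 + b^2)


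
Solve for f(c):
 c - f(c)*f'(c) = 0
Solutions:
 f(c) = -sqrt(C1 + c^2)
 f(c) = sqrt(C1 + c^2)


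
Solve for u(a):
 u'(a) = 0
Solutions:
 u(a) = C1


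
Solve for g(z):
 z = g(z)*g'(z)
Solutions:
 g(z) = -sqrt(C1 + z^2)
 g(z) = sqrt(C1 + z^2)


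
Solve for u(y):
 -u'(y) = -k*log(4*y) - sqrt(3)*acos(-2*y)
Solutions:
 u(y) = C1 + k*y*(log(y) - 1) + 2*k*y*log(2) + sqrt(3)*(y*acos(-2*y) + sqrt(1 - 4*y^2)/2)


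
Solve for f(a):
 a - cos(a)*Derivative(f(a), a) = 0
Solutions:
 f(a) = C1 + Integral(a/cos(a), a)


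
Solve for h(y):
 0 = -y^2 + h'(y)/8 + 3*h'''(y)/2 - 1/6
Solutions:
 h(y) = C1 + C2*sin(sqrt(3)*y/6) + C3*cos(sqrt(3)*y/6) + 8*y^3/3 - 572*y/3


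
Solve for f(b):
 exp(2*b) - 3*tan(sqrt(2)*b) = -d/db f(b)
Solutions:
 f(b) = C1 - exp(2*b)/2 - 3*sqrt(2)*log(cos(sqrt(2)*b))/2


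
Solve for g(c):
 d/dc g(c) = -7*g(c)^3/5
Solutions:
 g(c) = -sqrt(10)*sqrt(-1/(C1 - 7*c))/2
 g(c) = sqrt(10)*sqrt(-1/(C1 - 7*c))/2


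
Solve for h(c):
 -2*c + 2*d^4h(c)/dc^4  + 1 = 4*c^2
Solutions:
 h(c) = C1 + C2*c + C3*c^2 + C4*c^3 + c^6/180 + c^5/120 - c^4/48


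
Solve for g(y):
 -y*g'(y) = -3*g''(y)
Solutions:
 g(y) = C1 + C2*erfi(sqrt(6)*y/6)


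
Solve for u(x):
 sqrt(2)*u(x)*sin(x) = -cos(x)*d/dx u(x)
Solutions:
 u(x) = C1*cos(x)^(sqrt(2))


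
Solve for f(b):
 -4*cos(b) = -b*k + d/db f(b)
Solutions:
 f(b) = C1 + b^2*k/2 - 4*sin(b)


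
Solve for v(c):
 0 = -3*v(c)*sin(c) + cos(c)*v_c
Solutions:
 v(c) = C1/cos(c)^3


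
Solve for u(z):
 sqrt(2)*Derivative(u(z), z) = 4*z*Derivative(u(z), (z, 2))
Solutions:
 u(z) = C1 + C2*z^(sqrt(2)/4 + 1)


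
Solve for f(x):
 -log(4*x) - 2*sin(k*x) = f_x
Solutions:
 f(x) = C1 - x*log(x) - 2*x*log(2) + x - 2*Piecewise((-cos(k*x)/k, Ne(k, 0)), (0, True))


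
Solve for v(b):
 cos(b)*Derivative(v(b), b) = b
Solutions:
 v(b) = C1 + Integral(b/cos(b), b)


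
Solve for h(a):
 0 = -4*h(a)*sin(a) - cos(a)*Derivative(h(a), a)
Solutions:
 h(a) = C1*cos(a)^4


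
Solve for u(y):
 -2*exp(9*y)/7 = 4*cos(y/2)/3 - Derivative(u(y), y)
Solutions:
 u(y) = C1 + 2*exp(9*y)/63 + 8*sin(y/2)/3


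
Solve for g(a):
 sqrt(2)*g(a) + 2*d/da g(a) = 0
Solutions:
 g(a) = C1*exp(-sqrt(2)*a/2)


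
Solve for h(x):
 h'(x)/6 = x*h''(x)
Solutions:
 h(x) = C1 + C2*x^(7/6)


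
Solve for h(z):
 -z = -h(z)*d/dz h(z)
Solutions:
 h(z) = -sqrt(C1 + z^2)
 h(z) = sqrt(C1 + z^2)


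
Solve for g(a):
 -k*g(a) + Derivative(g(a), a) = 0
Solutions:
 g(a) = C1*exp(a*k)


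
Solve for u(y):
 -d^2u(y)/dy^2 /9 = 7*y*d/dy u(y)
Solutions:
 u(y) = C1 + C2*erf(3*sqrt(14)*y/2)


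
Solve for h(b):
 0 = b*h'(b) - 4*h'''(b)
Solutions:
 h(b) = C1 + Integral(C2*airyai(2^(1/3)*b/2) + C3*airybi(2^(1/3)*b/2), b)


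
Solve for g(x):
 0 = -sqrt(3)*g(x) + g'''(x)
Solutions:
 g(x) = C3*exp(3^(1/6)*x) + (C1*sin(3^(2/3)*x/2) + C2*cos(3^(2/3)*x/2))*exp(-3^(1/6)*x/2)


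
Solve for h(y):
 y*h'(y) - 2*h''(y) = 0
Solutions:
 h(y) = C1 + C2*erfi(y/2)


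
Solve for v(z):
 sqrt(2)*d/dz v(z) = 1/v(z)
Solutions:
 v(z) = -sqrt(C1 + sqrt(2)*z)
 v(z) = sqrt(C1 + sqrt(2)*z)


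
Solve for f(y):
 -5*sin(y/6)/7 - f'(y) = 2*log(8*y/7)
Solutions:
 f(y) = C1 - 2*y*log(y) - 6*y*log(2) + 2*y + 2*y*log(7) + 30*cos(y/6)/7


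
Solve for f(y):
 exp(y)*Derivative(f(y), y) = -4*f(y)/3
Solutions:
 f(y) = C1*exp(4*exp(-y)/3)


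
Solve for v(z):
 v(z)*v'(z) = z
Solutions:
 v(z) = -sqrt(C1 + z^2)
 v(z) = sqrt(C1 + z^2)


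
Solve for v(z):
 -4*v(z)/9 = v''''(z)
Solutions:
 v(z) = (C1*sin(sqrt(3)*z/3) + C2*cos(sqrt(3)*z/3))*exp(-sqrt(3)*z/3) + (C3*sin(sqrt(3)*z/3) + C4*cos(sqrt(3)*z/3))*exp(sqrt(3)*z/3)


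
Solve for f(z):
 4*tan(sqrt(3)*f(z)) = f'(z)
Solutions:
 f(z) = sqrt(3)*(pi - asin(C1*exp(4*sqrt(3)*z)))/3
 f(z) = sqrt(3)*asin(C1*exp(4*sqrt(3)*z))/3


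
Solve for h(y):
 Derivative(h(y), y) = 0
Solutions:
 h(y) = C1


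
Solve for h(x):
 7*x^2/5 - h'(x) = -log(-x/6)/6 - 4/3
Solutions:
 h(x) = C1 + 7*x^3/15 + x*log(-x)/6 + x*(7 - log(6))/6


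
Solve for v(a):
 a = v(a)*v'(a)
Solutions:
 v(a) = -sqrt(C1 + a^2)
 v(a) = sqrt(C1 + a^2)


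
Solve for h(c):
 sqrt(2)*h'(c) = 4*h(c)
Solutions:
 h(c) = C1*exp(2*sqrt(2)*c)


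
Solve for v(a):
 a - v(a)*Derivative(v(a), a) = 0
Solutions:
 v(a) = -sqrt(C1 + a^2)
 v(a) = sqrt(C1 + a^2)


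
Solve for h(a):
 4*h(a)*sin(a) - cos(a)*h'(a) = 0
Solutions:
 h(a) = C1/cos(a)^4


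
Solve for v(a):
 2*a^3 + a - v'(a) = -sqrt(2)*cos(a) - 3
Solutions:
 v(a) = C1 + a^4/2 + a^2/2 + 3*a + sqrt(2)*sin(a)


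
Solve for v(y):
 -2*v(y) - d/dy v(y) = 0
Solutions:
 v(y) = C1*exp(-2*y)


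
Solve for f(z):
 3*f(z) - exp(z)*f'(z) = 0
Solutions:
 f(z) = C1*exp(-3*exp(-z))


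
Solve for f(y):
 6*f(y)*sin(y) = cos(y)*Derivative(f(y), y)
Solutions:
 f(y) = C1/cos(y)^6


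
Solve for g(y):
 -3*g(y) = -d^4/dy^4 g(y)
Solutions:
 g(y) = C1*exp(-3^(1/4)*y) + C2*exp(3^(1/4)*y) + C3*sin(3^(1/4)*y) + C4*cos(3^(1/4)*y)


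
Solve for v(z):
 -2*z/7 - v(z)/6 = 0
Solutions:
 v(z) = -12*z/7


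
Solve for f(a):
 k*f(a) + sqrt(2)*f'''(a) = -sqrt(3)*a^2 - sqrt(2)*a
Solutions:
 f(a) = C1*exp(2^(5/6)*a*(-k)^(1/3)/2) + C2*exp(2^(5/6)*a*(-k)^(1/3)*(-1 + sqrt(3)*I)/4) + C3*exp(-2^(5/6)*a*(-k)^(1/3)*(1 + sqrt(3)*I)/4) - sqrt(3)*a^2/k - sqrt(2)*a/k


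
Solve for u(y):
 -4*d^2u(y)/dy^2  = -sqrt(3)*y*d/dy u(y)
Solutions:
 u(y) = C1 + C2*erfi(sqrt(2)*3^(1/4)*y/4)


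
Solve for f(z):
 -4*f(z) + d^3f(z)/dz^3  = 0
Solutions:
 f(z) = C3*exp(2^(2/3)*z) + (C1*sin(2^(2/3)*sqrt(3)*z/2) + C2*cos(2^(2/3)*sqrt(3)*z/2))*exp(-2^(2/3)*z/2)


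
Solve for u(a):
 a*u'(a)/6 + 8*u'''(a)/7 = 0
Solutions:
 u(a) = C1 + Integral(C2*airyai(-6^(2/3)*7^(1/3)*a/12) + C3*airybi(-6^(2/3)*7^(1/3)*a/12), a)


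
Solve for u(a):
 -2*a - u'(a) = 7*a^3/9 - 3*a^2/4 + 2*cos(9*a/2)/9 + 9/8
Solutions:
 u(a) = C1 - 7*a^4/36 + a^3/4 - a^2 - 9*a/8 - 4*sin(9*a/2)/81


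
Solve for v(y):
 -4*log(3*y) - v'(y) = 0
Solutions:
 v(y) = C1 - 4*y*log(y) - y*log(81) + 4*y


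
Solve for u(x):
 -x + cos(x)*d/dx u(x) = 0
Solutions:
 u(x) = C1 + Integral(x/cos(x), x)


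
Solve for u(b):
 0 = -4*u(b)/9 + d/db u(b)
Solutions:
 u(b) = C1*exp(4*b/9)


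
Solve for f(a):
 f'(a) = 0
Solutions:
 f(a) = C1


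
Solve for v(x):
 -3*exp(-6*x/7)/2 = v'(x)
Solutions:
 v(x) = C1 + 7*exp(-6*x/7)/4


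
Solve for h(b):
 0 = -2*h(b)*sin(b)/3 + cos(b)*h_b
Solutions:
 h(b) = C1/cos(b)^(2/3)


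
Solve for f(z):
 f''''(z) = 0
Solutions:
 f(z) = C1 + C2*z + C3*z^2 + C4*z^3


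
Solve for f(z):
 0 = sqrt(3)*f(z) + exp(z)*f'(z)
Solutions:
 f(z) = C1*exp(sqrt(3)*exp(-z))


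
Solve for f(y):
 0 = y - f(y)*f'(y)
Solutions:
 f(y) = -sqrt(C1 + y^2)
 f(y) = sqrt(C1 + y^2)


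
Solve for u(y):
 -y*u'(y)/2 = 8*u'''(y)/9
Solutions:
 u(y) = C1 + Integral(C2*airyai(-6^(2/3)*y/4) + C3*airybi(-6^(2/3)*y/4), y)


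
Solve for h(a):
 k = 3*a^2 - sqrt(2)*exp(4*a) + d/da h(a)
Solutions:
 h(a) = C1 - a^3 + a*k + sqrt(2)*exp(4*a)/4


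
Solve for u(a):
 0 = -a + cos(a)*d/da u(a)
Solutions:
 u(a) = C1 + Integral(a/cos(a), a)


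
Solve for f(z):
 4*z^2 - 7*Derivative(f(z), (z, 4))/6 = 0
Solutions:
 f(z) = C1 + C2*z + C3*z^2 + C4*z^3 + z^6/105


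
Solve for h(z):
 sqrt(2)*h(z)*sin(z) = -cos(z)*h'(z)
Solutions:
 h(z) = C1*cos(z)^(sqrt(2))


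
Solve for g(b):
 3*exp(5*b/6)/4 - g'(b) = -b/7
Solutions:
 g(b) = C1 + b^2/14 + 9*exp(5*b/6)/10


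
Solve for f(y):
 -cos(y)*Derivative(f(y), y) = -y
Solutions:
 f(y) = C1 + Integral(y/cos(y), y)
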